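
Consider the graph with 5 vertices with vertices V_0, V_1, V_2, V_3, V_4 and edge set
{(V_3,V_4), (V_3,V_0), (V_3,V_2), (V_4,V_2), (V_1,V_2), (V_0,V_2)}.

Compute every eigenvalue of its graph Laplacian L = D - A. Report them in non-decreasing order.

Degrees: deg(V_0) = 2, deg(V_1) = 1, deg(V_2) = 4, deg(V_3) = 3, deg(V_4) = 2.
L = D − A with rows/columns ordered (V_0, V_1, V_2, V_3, V_4):
  [ 2,  0, -1, -1,  0]
  [ 0,  1, -1,  0,  0]
  [-1, -1,  4, -1, -1]
  [-1,  0, -1,  3, -1]
  [ 0,  0, -1, -1,  2]
Characteristic polynomial: det(λI − L) = λ(λ − 1)(λ − 2)(λ − 4)(λ − 5).
Roots: λ = 0; (λ − 1) = 0 ⇒ λ = 1; (λ − 2) = 0 ⇒ λ = 2; (λ − 4) = 0 ⇒ λ = 4; (λ − 5) = 0 ⇒ λ = 5.
(Check: the roots sum (with multiplicity) to 12, matching trace L = Σdeg = 2·6 = 12.)
Laplacian eigenvalues (increasing order): [0.0, 1.0, 2.0, 4.0, 5.0]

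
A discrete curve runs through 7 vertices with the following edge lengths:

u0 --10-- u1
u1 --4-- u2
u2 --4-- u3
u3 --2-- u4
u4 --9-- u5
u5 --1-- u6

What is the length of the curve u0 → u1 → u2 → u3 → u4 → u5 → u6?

Arc length = 10 + 4 + 4 + 2 + 9 + 1 = 30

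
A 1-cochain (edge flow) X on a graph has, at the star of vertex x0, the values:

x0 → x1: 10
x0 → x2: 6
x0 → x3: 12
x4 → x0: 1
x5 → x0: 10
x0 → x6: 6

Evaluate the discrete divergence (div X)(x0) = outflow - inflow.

Divergence = sum of outgoing flows = 10 + 6 + 12 + (-1) + (-10) + 6 = 23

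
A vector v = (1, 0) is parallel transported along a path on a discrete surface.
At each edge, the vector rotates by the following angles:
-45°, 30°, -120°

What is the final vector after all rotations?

Total rotation: (-45°) + 30° + (-120°) = -135°. Final vector: (-0.7071, -0.7071)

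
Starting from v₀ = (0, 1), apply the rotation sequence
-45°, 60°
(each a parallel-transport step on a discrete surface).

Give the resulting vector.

Total rotation: (-45°) + 60° = 15°. Final vector: (-0.2588, 0.9659)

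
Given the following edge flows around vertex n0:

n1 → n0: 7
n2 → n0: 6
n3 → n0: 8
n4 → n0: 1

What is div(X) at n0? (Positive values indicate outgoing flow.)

Divergence = sum of outgoing flows = (-7) + (-6) + (-8) + (-1) = -22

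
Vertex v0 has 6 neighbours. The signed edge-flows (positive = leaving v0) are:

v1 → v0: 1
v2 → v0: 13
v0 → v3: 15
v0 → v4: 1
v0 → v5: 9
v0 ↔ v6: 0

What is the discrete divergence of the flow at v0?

Divergence = sum of outgoing flows = (-1) + (-13) + 15 + 1 + 9 + 0 = 11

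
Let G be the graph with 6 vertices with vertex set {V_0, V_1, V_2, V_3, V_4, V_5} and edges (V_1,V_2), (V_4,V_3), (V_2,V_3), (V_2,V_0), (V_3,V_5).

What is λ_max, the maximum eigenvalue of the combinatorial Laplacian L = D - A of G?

Degrees: deg(V_0) = 1, deg(V_1) = 1, deg(V_2) = 3, deg(V_3) = 3, deg(V_4) = 1, deg(V_5) = 1.
L = D − A with rows/columns ordered (V_0, V_1, V_2, V_3, V_4, V_5):
  [ 1,  0, -1,  0,  0,  0]
  [ 0,  1, -1,  0,  0,  0]
  [-1, -1,  3, -1,  0,  0]
  [ 0,  0, -1,  3, -1, -1]
  [ 0,  0,  0, -1,  1,  0]
  [ 0,  0,  0, -1,  0,  1]
Characteristic polynomial: det(λI − L) = λ(λ² − 5λ + 2)(λ − 1)²(λ − 3).
Roots: λ = 0; (λ² − 5λ + 2) = 0 ⇒ λ = (5 ± √17)/2 ≈ 0.4384, 4.5616; (λ − 1) = 0 ⇒ λ = 1 (multiplicity 2); (λ − 3) = 0 ⇒ λ = 3.
(Check: the roots sum (with multiplicity) to 10, matching trace L = Σdeg = 2·5 = 10.)
Laplacian eigenvalues: [0.0, 0.4384, 1.0, 1.0, 3.0, 4.5616]. Largest eigenvalue (spectral radius) = 4.5616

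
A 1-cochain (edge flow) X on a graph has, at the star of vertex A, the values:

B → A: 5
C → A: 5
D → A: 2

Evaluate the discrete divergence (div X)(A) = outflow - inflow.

Divergence = sum of outgoing flows = (-5) + (-5) + (-2) = -12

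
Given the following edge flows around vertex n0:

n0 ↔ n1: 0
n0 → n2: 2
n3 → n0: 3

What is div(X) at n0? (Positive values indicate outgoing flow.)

Divergence = sum of outgoing flows = 0 + 2 + (-3) = -1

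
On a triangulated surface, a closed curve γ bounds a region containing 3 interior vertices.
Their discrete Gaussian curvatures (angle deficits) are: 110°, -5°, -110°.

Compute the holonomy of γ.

Holonomy = total enclosed curvature = 110° + (-5°) + (-110°) = -5°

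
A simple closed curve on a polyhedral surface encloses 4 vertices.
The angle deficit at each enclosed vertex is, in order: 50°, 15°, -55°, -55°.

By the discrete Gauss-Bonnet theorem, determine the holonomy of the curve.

Holonomy = total enclosed curvature = 50° + 15° + (-55°) + (-55°) = -45°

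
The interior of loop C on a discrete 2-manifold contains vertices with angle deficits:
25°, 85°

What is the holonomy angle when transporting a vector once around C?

Holonomy = total enclosed curvature = 25° + 85° = 110°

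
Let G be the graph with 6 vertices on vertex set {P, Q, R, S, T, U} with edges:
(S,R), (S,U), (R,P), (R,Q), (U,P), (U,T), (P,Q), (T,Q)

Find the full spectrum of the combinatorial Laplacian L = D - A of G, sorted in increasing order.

Degrees: deg(P) = 3, deg(Q) = 3, deg(R) = 3, deg(S) = 2, deg(T) = 2, deg(U) = 3.
L = D − A with rows/columns ordered (P, Q, R, S, T, U):
  [ 3, -1, -1,  0,  0, -1]
  [-1,  3, -1,  0, -1,  0]
  [-1, -1,  3, -1,  0,  0]
  [ 0,  0, -1,  2,  0, -1]
  [ 0, -1,  0,  0,  2, -1]
  [-1,  0,  0, -1, -1,  3]
Characteristic polynomial: det(λI − L) = λ(λ² − 6λ + 7)(λ − 2)(λ − 3)(λ − 5).
Roots: λ = 0; (λ² − 6λ + 7) = 0 ⇒ λ = 3 ± √2 ≈ 1.5858, 4.4142; (λ − 2) = 0 ⇒ λ = 2; (λ − 3) = 0 ⇒ λ = 3; (λ − 5) = 0 ⇒ λ = 5.
(Check: the roots sum (with multiplicity) to 16, matching trace L = Σdeg = 2·8 = 16.)
Laplacian eigenvalues (increasing order): [0.0, 1.5858, 2.0, 3.0, 4.4142, 5.0]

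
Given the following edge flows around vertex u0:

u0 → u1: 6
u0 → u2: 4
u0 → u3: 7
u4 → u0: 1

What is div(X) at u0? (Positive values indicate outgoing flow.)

Divergence = sum of outgoing flows = 6 + 4 + 7 + (-1) = 16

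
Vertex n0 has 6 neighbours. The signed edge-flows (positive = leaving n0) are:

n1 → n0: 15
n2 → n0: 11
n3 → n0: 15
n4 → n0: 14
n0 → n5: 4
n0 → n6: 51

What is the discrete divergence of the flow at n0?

Divergence = sum of outgoing flows = (-15) + (-11) + (-15) + (-14) + 4 + 51 = 0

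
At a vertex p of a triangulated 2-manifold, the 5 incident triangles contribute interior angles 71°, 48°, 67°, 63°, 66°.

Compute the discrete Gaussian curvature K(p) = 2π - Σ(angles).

Sum of angles = 315°. K = 360° - 315° = 45° = π/4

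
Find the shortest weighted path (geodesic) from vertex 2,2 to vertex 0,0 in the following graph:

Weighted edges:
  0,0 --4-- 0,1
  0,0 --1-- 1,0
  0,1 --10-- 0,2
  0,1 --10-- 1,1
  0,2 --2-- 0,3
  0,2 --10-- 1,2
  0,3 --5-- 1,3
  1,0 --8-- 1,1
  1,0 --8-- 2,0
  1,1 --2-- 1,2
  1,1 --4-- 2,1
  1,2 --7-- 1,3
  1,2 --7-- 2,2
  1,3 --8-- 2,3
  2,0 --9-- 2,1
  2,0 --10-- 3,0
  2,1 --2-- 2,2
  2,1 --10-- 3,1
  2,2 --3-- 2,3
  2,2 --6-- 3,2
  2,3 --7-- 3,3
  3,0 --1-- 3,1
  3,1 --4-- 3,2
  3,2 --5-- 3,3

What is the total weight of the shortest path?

Shortest path: 2,2 → 2,1 → 1,1 → 1,0 → 0,0, total weight = 15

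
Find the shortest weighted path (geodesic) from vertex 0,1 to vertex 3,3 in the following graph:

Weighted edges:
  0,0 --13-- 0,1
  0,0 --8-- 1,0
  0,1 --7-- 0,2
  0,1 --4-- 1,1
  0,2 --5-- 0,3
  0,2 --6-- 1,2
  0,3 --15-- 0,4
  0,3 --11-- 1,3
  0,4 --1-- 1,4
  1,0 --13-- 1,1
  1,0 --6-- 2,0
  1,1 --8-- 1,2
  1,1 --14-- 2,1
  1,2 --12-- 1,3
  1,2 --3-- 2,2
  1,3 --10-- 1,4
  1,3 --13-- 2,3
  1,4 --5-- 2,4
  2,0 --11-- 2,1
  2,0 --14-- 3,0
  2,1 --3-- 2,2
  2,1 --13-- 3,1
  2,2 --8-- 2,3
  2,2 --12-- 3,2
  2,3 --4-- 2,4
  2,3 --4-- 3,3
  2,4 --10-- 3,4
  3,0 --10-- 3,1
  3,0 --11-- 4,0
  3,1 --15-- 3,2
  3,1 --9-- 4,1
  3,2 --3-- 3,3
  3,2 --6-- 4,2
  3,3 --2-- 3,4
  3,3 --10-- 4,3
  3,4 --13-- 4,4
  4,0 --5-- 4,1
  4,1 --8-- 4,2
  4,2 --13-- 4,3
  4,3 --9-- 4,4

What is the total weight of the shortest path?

Shortest path: 0,1 → 1,1 → 1,2 → 2,2 → 2,3 → 3,3, total weight = 27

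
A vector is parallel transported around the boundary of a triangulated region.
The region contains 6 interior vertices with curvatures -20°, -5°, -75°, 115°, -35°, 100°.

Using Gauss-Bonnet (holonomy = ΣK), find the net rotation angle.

Holonomy = total enclosed curvature = (-20°) + (-5°) + (-75°) + 115° + (-35°) + 100° = 80°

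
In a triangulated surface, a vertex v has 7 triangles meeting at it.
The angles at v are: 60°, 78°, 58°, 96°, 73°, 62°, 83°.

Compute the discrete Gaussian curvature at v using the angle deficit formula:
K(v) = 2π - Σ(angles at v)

Sum of angles = 510°. K = 360° - 510° = -150° = -5π/6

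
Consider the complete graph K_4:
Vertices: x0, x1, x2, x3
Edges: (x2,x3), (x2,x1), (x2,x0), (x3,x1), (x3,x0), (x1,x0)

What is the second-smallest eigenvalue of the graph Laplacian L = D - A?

For the complete graph K_n, L = nI − J (J = all-ones matrix). J has eigenvalues n (once, eigenvector 𝟙) and 0 (multiplicity n−1), so L has eigenvalues 0 (once) and n (multiplicity n−1). Here n = 4: eigenvalue 0 once and 4 with multiplicity 3.
Laplacian eigenvalues: [0.0, 4.0, 4.0, 4.0]. Algebraic connectivity (smallest non-zero eigenvalue) = 4.0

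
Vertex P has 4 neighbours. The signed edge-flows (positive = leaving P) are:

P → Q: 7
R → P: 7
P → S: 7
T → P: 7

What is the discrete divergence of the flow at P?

Divergence = sum of outgoing flows = 7 + (-7) + 7 + (-7) = 0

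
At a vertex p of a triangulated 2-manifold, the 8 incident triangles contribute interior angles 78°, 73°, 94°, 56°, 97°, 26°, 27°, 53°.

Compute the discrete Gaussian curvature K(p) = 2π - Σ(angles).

Sum of angles = 504°. K = 360° - 504° = -144° = -4π/5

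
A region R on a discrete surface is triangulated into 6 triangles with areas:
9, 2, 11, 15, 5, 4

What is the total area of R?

9 + 2 + 11 + 15 + 5 + 4 = 46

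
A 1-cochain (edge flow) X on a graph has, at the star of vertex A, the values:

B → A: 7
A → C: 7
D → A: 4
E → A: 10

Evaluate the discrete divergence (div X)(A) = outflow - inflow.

Divergence = sum of outgoing flows = (-7) + 7 + (-4) + (-10) = -14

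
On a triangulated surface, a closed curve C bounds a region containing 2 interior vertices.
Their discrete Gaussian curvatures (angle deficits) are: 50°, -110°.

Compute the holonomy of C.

Holonomy = total enclosed curvature = 50° + (-110°) = -60°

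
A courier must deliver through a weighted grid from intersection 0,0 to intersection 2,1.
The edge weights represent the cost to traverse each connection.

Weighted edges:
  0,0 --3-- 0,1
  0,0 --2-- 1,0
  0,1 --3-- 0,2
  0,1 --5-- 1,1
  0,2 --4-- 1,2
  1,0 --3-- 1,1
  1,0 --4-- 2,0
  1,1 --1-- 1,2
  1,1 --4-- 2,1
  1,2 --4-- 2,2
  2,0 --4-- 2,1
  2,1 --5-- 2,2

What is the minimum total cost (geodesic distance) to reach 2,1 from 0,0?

Shortest path: 0,0 → 1,0 → 1,1 → 2,1, total weight = 9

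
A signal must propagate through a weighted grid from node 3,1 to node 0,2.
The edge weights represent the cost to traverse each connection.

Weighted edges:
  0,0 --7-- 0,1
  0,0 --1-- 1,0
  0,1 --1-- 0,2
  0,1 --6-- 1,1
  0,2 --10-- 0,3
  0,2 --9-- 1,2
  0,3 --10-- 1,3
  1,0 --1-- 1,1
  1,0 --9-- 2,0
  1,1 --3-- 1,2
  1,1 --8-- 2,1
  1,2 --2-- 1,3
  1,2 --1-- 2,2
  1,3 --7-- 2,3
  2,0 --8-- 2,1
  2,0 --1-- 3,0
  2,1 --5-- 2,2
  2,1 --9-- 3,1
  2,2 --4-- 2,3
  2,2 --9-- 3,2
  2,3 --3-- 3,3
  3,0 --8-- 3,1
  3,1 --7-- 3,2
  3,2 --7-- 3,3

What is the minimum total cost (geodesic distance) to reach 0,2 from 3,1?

Shortest path: 3,1 → 2,1 → 2,2 → 1,2 → 0,2, total weight = 24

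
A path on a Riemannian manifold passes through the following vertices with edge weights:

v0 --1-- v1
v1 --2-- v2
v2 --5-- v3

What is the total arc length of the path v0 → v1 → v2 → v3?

Arc length = 1 + 2 + 5 = 8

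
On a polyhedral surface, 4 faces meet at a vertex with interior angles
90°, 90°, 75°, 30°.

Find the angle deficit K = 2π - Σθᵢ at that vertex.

Sum of angles = 285°. K = 360° - 285° = 75° = 5π/12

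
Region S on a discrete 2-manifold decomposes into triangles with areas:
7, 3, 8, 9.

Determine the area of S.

7 + 3 + 8 + 9 = 27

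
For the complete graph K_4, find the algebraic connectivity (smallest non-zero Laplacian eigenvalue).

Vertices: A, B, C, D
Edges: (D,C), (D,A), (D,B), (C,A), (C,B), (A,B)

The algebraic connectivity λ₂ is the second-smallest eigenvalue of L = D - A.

For the complete graph K_n, L = nI − J (J = all-ones matrix). J has eigenvalues n (once, eigenvector 𝟙) and 0 (multiplicity n−1), so L has eigenvalues 0 (once) and n (multiplicity n−1). Here n = 4: eigenvalue 0 once and 4 with multiplicity 3.
Laplacian eigenvalues: [0.0, 4.0, 4.0, 4.0]. Algebraic connectivity (smallest non-zero eigenvalue) = 4.0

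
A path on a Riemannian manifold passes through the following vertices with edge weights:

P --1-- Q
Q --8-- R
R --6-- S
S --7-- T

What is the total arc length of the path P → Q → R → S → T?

Arc length = 1 + 8 + 6 + 7 = 22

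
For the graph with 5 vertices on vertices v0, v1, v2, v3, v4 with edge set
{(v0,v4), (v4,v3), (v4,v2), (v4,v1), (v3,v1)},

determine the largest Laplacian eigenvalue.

Degrees: deg(v0) = 1, deg(v1) = 2, deg(v2) = 1, deg(v3) = 2, deg(v4) = 4.
L = D − A with rows/columns ordered (v0, v1, v2, v3, v4):
  [ 1,  0,  0,  0, -1]
  [ 0,  2,  0, -1, -1]
  [ 0,  0,  1,  0, -1]
  [ 0, -1,  0,  2, -1]
  [-1, -1, -1, -1,  4]
Characteristic polynomial: det(λI − L) = λ(λ − 1)²(λ − 3)(λ − 5).
Roots: λ = 0; (λ − 1) = 0 ⇒ λ = 1 (multiplicity 2); (λ − 3) = 0 ⇒ λ = 3; (λ − 5) = 0 ⇒ λ = 5.
(Check: the roots sum (with multiplicity) to 10, matching trace L = Σdeg = 2·5 = 10.)
Laplacian eigenvalues: [0.0, 1.0, 1.0, 3.0, 5.0]. Largest eigenvalue (spectral radius) = 5.0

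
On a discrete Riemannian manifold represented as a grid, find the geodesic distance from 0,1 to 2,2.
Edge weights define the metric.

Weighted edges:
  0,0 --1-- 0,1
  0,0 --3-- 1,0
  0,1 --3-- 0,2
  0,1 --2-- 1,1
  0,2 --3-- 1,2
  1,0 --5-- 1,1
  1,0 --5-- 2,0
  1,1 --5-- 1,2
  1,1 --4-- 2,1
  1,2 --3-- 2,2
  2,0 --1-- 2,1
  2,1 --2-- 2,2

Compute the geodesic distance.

Shortest path: 0,1 → 1,1 → 2,1 → 2,2, total weight = 8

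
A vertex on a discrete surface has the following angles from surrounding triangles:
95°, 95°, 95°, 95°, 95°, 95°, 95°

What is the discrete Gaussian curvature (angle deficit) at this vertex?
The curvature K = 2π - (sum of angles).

Sum of angles = 665°. K = 360° - 665° = -305°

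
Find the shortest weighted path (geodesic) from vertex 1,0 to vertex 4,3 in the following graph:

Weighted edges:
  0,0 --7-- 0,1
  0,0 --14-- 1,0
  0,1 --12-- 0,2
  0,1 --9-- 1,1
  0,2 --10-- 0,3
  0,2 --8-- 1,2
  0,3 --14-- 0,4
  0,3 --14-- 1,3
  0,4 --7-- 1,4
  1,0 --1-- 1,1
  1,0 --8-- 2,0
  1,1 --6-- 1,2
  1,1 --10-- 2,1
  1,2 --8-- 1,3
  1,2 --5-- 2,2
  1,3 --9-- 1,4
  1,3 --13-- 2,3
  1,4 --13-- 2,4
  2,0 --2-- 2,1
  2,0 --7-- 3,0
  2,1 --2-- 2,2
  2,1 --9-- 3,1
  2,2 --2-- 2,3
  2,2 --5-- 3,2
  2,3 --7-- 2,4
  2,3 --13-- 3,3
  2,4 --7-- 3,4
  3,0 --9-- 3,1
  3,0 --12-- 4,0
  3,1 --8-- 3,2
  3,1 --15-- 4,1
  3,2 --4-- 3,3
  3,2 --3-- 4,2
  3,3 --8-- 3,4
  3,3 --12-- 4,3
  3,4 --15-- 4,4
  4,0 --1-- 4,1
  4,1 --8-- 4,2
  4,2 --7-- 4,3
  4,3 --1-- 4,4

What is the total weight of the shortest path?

Shortest path: 1,0 → 1,1 → 1,2 → 2,2 → 3,2 → 4,2 → 4,3, total weight = 27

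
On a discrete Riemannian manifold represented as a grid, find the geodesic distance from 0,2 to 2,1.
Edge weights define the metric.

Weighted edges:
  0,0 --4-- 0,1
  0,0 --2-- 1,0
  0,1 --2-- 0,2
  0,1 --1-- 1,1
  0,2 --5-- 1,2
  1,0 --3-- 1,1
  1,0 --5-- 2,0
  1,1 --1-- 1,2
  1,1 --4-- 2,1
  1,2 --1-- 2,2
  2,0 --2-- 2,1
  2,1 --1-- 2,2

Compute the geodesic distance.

Shortest path: 0,2 → 0,1 → 1,1 → 1,2 → 2,2 → 2,1, total weight = 6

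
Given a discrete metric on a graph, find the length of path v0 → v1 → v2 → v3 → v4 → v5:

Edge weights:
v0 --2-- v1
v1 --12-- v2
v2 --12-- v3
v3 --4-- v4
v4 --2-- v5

Arc length = 2 + 12 + 12 + 4 + 2 = 32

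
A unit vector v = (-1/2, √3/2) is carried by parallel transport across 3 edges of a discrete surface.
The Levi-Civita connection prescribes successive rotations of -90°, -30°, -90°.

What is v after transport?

Total rotation: (-90°) + (-30°) + (-90°) = -210° ≡ 150° (mod 360°). Final vector: (0, -1)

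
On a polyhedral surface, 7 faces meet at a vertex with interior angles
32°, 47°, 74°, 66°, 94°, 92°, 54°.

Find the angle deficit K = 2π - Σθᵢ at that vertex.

Sum of angles = 459°. K = 360° - 459° = -99° = -11π/20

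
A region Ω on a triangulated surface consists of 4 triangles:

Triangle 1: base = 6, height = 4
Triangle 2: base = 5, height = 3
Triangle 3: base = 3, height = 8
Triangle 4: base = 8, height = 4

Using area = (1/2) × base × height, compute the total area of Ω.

(1/2)×6×4 + (1/2)×5×3 + (1/2)×3×8 + (1/2)×8×4 = 47.5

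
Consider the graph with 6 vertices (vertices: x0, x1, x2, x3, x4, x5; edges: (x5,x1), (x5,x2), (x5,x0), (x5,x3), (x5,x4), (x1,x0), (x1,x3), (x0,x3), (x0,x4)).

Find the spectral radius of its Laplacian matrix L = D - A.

Degrees: deg(x0) = 4, deg(x1) = 3, deg(x2) = 1, deg(x3) = 3, deg(x4) = 2, deg(x5) = 5.
L = D − A with rows/columns ordered (x0, x1, x2, x3, x4, x5):
  [ 4, -1,  0, -1, -1, -1]
  [-1,  3,  0, -1,  0, -1]
  [ 0,  0,  1,  0,  0, -1]
  [-1, -1,  0,  3,  0, -1]
  [-1,  0,  0,  0,  2, -1]
  [-1, -1, -1, -1, -1,  5]
Characteristic polynomial: det(λI − L) = λ(λ − 1)(λ − 2)(λ − 4)(λ − 5)(λ − 6).
Roots: λ = 0; (λ − 1) = 0 ⇒ λ = 1; (λ − 2) = 0 ⇒ λ = 2; (λ − 4) = 0 ⇒ λ = 4; (λ − 5) = 0 ⇒ λ = 5; (λ − 6) = 0 ⇒ λ = 6.
(Check: the roots sum (with multiplicity) to 18, matching trace L = Σdeg = 2·9 = 18.)
Laplacian eigenvalues: [0.0, 1.0, 2.0, 4.0, 5.0, 6.0]. Largest eigenvalue (spectral radius) = 6.0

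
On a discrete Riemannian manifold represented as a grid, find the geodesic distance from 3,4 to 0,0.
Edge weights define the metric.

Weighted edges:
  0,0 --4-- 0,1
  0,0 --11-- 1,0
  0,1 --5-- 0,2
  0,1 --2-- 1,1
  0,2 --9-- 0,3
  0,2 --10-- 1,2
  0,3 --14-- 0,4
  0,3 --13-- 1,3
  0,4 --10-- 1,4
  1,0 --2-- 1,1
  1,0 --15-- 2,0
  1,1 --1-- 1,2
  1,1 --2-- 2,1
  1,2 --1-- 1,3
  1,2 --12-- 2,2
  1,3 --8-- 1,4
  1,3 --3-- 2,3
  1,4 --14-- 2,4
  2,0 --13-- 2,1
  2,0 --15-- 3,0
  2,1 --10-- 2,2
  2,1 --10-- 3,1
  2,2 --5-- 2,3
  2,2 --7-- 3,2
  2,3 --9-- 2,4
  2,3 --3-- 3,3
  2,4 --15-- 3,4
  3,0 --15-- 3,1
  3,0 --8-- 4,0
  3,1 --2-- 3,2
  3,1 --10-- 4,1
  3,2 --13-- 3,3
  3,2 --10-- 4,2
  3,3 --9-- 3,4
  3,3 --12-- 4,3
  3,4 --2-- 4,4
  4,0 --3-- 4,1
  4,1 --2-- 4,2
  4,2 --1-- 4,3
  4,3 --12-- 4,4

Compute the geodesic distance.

Shortest path: 3,4 → 3,3 → 2,3 → 1,3 → 1,2 → 1,1 → 0,1 → 0,0, total weight = 23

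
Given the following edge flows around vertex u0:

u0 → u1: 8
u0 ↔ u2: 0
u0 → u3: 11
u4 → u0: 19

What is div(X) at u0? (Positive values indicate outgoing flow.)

Divergence = sum of outgoing flows = 8 + 0 + 11 + (-19) = 0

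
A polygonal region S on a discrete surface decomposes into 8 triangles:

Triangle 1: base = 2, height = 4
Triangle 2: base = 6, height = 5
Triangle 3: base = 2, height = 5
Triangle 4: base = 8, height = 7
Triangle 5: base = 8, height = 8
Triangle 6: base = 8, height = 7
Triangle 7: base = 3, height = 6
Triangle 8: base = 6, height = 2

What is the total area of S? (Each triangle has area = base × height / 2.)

(1/2)×2×4 + (1/2)×6×5 + (1/2)×2×5 + (1/2)×8×7 + (1/2)×8×8 + (1/2)×8×7 + (1/2)×3×6 + (1/2)×6×2 = 127.0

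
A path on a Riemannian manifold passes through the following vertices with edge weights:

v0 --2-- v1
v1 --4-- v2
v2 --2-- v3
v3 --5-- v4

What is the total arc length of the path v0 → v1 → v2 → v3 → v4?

Arc length = 2 + 4 + 2 + 5 = 13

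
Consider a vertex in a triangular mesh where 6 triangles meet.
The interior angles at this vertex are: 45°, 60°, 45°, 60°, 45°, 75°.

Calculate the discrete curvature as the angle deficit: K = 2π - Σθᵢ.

Sum of angles = 330°. K = 360° - 330° = 30° = π/6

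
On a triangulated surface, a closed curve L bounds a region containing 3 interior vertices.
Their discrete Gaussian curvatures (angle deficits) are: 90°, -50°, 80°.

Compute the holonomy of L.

Holonomy = total enclosed curvature = 90° + (-50°) + 80° = 120°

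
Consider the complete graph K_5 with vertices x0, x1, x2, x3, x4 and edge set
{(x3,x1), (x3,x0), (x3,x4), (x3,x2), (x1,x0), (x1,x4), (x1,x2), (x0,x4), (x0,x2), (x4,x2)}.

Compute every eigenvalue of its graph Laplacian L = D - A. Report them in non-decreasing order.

For the complete graph K_n, L = nI − J (J = all-ones matrix). J has eigenvalues n (once, eigenvector 𝟙) and 0 (multiplicity n−1), so L has eigenvalues 0 (once) and n (multiplicity n−1). Here n = 5: eigenvalue 0 once and 5 with multiplicity 4.
Laplacian eigenvalues (increasing order): [0.0, 5.0, 5.0, 5.0, 5.0]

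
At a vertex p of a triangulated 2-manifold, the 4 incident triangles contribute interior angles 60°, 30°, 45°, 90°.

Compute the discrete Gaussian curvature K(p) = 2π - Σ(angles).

Sum of angles = 225°. K = 360° - 225° = 135°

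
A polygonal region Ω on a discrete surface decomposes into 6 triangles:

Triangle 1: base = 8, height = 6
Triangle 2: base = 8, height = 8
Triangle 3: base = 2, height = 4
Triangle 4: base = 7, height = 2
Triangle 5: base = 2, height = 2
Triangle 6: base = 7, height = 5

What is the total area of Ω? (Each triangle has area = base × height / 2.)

(1/2)×8×6 + (1/2)×8×8 + (1/2)×2×4 + (1/2)×7×2 + (1/2)×2×2 + (1/2)×7×5 = 86.5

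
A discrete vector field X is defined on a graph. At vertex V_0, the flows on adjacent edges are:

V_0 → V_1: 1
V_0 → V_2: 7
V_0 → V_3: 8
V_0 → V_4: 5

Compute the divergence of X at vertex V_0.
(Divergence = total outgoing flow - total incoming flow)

Divergence = sum of outgoing flows = 1 + 7 + 8 + 5 = 21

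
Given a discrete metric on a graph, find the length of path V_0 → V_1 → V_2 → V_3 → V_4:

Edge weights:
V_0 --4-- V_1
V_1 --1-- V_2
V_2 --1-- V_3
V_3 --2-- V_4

Arc length = 4 + 1 + 1 + 2 = 8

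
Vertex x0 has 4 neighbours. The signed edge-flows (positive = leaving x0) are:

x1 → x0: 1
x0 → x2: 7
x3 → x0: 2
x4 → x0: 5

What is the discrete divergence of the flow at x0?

Divergence = sum of outgoing flows = (-1) + 7 + (-2) + (-5) = -1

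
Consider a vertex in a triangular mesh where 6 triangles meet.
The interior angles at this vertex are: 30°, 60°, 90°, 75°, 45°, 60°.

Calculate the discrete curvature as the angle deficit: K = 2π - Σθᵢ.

Sum of angles = 360°. K = 360° - 360° = 0° = 0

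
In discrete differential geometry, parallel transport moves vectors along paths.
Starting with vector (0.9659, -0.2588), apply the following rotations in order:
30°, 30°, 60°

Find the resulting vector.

Total rotation: 30° + 30° + 60° = 120°. Final vector: (-0.2588, 0.9659)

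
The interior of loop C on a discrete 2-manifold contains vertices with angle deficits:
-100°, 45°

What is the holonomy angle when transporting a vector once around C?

Holonomy = total enclosed curvature = (-100°) + 45° = -55°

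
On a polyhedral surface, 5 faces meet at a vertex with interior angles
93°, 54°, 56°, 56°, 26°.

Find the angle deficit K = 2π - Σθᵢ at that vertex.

Sum of angles = 285°. K = 360° - 285° = 75° = 5π/12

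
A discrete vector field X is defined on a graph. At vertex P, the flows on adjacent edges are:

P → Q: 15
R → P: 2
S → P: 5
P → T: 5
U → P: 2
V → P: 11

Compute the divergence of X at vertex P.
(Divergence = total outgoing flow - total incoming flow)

Divergence = sum of outgoing flows = 15 + (-2) + (-5) + 5 + (-2) + (-11) = 0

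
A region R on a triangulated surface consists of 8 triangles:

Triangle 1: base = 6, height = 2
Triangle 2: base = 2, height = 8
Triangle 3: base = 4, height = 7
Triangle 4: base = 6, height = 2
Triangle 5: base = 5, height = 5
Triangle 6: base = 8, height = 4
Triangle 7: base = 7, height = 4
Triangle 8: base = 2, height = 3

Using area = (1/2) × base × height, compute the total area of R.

(1/2)×6×2 + (1/2)×2×8 + (1/2)×4×7 + (1/2)×6×2 + (1/2)×5×5 + (1/2)×8×4 + (1/2)×7×4 + (1/2)×2×3 = 79.5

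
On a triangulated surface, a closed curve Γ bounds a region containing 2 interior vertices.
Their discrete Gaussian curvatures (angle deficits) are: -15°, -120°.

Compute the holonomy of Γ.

Holonomy = total enclosed curvature = (-15°) + (-120°) = -135°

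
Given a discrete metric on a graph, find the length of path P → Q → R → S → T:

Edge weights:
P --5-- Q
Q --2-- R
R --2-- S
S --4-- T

Arc length = 5 + 2 + 2 + 4 = 13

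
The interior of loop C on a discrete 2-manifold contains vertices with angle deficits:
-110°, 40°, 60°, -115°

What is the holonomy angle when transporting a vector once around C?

Holonomy = total enclosed curvature = (-110°) + 40° + 60° + (-115°) = -125°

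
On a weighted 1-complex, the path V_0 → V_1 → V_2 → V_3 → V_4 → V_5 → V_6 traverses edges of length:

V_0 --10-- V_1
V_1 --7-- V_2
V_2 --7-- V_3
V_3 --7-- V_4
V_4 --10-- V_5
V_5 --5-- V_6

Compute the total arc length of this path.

Arc length = 10 + 7 + 7 + 7 + 10 + 5 = 46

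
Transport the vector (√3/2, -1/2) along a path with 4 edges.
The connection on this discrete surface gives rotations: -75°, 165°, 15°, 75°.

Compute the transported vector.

Total rotation: (-75°) + 165° + 15° + 75° = 180°. Final vector: (-0.8660, 0.5000)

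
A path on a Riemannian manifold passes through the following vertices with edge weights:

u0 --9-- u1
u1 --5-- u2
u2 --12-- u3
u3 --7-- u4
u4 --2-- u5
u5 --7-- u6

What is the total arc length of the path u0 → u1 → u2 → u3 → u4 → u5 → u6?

Arc length = 9 + 5 + 12 + 7 + 2 + 7 = 42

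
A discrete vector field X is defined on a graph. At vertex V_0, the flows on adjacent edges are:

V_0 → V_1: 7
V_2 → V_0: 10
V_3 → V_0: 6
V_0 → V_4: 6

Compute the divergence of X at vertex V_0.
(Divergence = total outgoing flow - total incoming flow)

Divergence = sum of outgoing flows = 7 + (-10) + (-6) + 6 = -3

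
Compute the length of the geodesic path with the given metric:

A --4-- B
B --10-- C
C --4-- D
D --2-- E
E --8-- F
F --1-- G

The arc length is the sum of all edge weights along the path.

Arc length = 4 + 10 + 4 + 2 + 8 + 1 = 29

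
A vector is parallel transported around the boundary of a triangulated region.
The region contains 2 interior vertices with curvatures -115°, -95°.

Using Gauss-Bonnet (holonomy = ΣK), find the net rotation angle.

Holonomy = total enclosed curvature = (-115°) + (-95°) = -210°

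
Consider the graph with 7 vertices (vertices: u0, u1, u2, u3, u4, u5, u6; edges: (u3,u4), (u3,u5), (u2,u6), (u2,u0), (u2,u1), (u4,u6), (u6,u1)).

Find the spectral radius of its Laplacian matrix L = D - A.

Degrees: deg(u0) = 1, deg(u1) = 2, deg(u2) = 3, deg(u3) = 2, deg(u4) = 2, deg(u5) = 1, deg(u6) = 3.
L = D − A with rows/columns ordered (u0, u1, u2, u3, u4, u5, u6):
  [ 1,  0, -1,  0,  0,  0,  0]
  [ 0,  2, -1,  0,  0,  0, -1]
  [-1, -1,  3,  0,  0,  0, -1]
  [ 0,  0,  0,  2, -1, -1,  0]
  [ 0,  0,  0, -1,  2,  0, -1]
  [ 0,  0,  0, -1,  0,  1,  0]
  [ 0, -1, -1,  0, -1,  0,  3]
Characteristic polynomial: det(λI − L) = λ(λ² − 4λ + 1)(λ − 1)(λ² − 6λ + 7)(λ − 3).
Roots: λ = 0; (λ² − 4λ + 1) = 0 ⇒ λ = 2 ± √3 ≈ 0.2679, 3.7321; (λ − 1) = 0 ⇒ λ = 1; (λ² − 6λ + 7) = 0 ⇒ λ = 3 ± √2 ≈ 1.5858, 4.4142; (λ − 3) = 0 ⇒ λ = 3.
(Check: the roots sum (with multiplicity) to 14, matching trace L = Σdeg = 2·7 = 14.)
Laplacian eigenvalues: [0.0, 0.2679, 1.0, 1.5858, 3.0, 3.7321, 4.4142]. Largest eigenvalue (spectral radius) = 4.4142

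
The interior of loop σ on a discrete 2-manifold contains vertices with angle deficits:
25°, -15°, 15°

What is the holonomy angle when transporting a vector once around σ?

Holonomy = total enclosed curvature = 25° + (-15°) + 15° = 25°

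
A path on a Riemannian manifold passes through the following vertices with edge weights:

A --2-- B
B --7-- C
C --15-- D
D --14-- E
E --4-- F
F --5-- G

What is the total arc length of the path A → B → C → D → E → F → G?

Arc length = 2 + 7 + 15 + 14 + 4 + 5 = 47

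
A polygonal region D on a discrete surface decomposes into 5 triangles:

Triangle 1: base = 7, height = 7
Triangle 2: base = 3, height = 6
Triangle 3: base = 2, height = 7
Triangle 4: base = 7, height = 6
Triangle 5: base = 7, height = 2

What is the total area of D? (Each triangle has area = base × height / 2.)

(1/2)×7×7 + (1/2)×3×6 + (1/2)×2×7 + (1/2)×7×6 + (1/2)×7×2 = 68.5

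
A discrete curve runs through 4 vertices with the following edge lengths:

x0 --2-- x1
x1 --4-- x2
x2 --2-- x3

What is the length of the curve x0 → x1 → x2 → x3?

Arc length = 2 + 4 + 2 = 8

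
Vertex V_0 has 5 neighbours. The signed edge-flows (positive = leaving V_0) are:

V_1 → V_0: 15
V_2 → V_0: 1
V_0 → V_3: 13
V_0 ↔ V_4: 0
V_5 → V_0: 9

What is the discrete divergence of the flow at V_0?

Divergence = sum of outgoing flows = (-15) + (-1) + 13 + 0 + (-9) = -12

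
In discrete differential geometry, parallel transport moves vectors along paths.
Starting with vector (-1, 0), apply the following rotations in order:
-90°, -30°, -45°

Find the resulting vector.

Total rotation: (-90°) + (-30°) + (-45°) = -165°. Final vector: (0.9659, 0.2588)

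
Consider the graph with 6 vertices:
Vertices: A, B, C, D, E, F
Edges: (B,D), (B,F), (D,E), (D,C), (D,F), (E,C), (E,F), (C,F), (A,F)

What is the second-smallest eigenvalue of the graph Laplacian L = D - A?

Degrees: deg(A) = 1, deg(B) = 2, deg(C) = 3, deg(D) = 4, deg(E) = 3, deg(F) = 5.
L = D − A with rows/columns ordered (A, B, C, D, E, F):
  [ 1,  0,  0,  0,  0, -1]
  [ 0,  2,  0, -1,  0, -1]
  [ 0,  0,  3, -1, -1, -1]
  [ 0, -1, -1,  4, -1, -1]
  [ 0,  0, -1, -1,  3, -1]
  [-1, -1, -1, -1, -1,  5]
Characteristic polynomial: det(λI − L) = λ(λ − 1)(λ − 2)(λ − 4)(λ − 5)(λ − 6).
Roots: λ = 0; (λ − 1) = 0 ⇒ λ = 1; (λ − 2) = 0 ⇒ λ = 2; (λ − 4) = 0 ⇒ λ = 4; (λ − 5) = 0 ⇒ λ = 5; (λ − 6) = 0 ⇒ λ = 6.
(Check: the roots sum (with multiplicity) to 18, matching trace L = Σdeg = 2·9 = 18.)
Laplacian eigenvalues: [0.0, 1.0, 2.0, 4.0, 5.0, 6.0]. Algebraic connectivity (smallest non-zero eigenvalue) = 1.0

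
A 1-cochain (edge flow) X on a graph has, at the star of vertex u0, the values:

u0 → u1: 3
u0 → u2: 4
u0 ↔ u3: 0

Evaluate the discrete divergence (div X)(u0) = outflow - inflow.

Divergence = sum of outgoing flows = 3 + 4 + 0 = 7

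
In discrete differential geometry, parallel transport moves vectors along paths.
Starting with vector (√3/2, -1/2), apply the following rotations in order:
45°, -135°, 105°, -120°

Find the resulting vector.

Total rotation: 45° + (-135°) + 105° + (-120°) = -105°. Final vector: (-0.7071, -0.7071)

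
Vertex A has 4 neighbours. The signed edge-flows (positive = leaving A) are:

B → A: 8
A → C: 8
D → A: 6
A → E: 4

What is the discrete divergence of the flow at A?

Divergence = sum of outgoing flows = (-8) + 8 + (-6) + 4 = -2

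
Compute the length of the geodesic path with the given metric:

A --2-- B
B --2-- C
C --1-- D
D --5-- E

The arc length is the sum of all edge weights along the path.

Arc length = 2 + 2 + 1 + 5 = 10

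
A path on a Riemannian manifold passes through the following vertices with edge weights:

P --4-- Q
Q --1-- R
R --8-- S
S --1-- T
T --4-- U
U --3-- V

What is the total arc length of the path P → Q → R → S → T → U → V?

Arc length = 4 + 1 + 8 + 1 + 4 + 3 = 21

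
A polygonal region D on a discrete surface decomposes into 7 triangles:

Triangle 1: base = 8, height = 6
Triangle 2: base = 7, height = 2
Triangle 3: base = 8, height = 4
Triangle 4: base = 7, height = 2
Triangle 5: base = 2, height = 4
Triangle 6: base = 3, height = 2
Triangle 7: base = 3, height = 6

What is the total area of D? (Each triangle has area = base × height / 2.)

(1/2)×8×6 + (1/2)×7×2 + (1/2)×8×4 + (1/2)×7×2 + (1/2)×2×4 + (1/2)×3×2 + (1/2)×3×6 = 70.0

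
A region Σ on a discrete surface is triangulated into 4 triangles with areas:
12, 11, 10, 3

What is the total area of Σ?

12 + 11 + 10 + 3 = 36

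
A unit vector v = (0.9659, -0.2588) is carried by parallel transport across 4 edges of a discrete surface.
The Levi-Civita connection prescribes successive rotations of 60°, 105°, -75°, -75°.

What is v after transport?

Total rotation: 60° + 105° + (-75°) + (-75°) = 15°. Final vector: (1, 0)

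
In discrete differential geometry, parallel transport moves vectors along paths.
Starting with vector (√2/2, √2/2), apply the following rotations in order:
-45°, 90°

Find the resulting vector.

Total rotation: (-45°) + 90° = 45°. Final vector: (0, 1)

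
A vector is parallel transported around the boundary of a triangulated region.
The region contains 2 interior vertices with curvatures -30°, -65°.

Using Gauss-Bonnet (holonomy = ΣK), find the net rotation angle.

Holonomy = total enclosed curvature = (-30°) + (-65°) = -95°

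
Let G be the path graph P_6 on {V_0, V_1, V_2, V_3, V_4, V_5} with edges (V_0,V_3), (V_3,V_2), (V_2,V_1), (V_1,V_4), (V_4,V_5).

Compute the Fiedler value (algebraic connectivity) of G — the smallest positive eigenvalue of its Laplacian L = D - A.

The path graph P_n has Laplacian eigenvalues λ_k = 2 − 2cos(kπ/n), k = 0, 1, …, n−1. Here n = 6:
k=0: 2 − 2cos(0) = 0.0; k=1: 2 − 2cos(π/6) = 0.2679; k=2: 2 − 2cos(π/3) = 1.0; k=3: 2 − 2cos(π/2) = 2.0; k=4: 2 − 2cos(2π/3) = 3.0; k=5: 2 − 2cos(5π/6) = 3.7321.
Laplacian eigenvalues: [0.0, 0.2679, 1.0, 2.0, 3.0, 3.7321]. Algebraic connectivity (smallest non-zero eigenvalue) = 0.2679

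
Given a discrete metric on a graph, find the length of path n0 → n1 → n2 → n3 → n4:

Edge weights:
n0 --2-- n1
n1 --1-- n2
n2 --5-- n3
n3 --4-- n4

Arc length = 2 + 1 + 5 + 4 = 12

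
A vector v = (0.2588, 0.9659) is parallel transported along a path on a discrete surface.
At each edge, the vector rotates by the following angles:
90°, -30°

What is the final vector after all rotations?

Total rotation: 90° + (-30°) = 60°. Final vector: (-0.7071, 0.7071)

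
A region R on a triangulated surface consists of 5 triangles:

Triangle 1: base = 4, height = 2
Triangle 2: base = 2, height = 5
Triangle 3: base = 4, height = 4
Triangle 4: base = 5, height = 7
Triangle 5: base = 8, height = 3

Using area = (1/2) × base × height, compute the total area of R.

(1/2)×4×2 + (1/2)×2×5 + (1/2)×4×4 + (1/2)×5×7 + (1/2)×8×3 = 46.5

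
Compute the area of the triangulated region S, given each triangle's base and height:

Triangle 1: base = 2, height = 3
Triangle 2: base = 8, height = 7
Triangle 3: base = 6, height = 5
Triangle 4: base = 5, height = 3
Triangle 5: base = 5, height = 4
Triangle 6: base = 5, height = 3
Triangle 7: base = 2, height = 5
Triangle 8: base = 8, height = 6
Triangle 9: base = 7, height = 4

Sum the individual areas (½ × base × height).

(1/2)×2×3 + (1/2)×8×7 + (1/2)×6×5 + (1/2)×5×3 + (1/2)×5×4 + (1/2)×5×3 + (1/2)×2×5 + (1/2)×8×6 + (1/2)×7×4 = 114.0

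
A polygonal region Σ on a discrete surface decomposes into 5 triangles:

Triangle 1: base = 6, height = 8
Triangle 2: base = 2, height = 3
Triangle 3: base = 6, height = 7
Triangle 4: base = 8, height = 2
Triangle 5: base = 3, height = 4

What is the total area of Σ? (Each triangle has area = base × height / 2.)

(1/2)×6×8 + (1/2)×2×3 + (1/2)×6×7 + (1/2)×8×2 + (1/2)×3×4 = 62.0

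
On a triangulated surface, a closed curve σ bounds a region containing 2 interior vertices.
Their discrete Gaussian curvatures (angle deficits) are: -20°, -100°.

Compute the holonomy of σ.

Holonomy = total enclosed curvature = (-20°) + (-100°) = -120°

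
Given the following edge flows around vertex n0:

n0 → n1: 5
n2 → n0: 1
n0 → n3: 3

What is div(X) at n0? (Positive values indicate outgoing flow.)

Divergence = sum of outgoing flows = 5 + (-1) + 3 = 7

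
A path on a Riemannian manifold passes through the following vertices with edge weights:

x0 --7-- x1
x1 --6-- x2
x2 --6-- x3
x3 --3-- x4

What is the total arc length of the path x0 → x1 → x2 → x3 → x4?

Arc length = 7 + 6 + 6 + 3 = 22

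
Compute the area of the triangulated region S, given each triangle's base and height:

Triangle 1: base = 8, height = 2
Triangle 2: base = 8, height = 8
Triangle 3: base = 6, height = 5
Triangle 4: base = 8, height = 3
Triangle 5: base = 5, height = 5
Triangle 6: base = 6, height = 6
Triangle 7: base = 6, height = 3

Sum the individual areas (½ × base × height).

(1/2)×8×2 + (1/2)×8×8 + (1/2)×6×5 + (1/2)×8×3 + (1/2)×5×5 + (1/2)×6×6 + (1/2)×6×3 = 106.5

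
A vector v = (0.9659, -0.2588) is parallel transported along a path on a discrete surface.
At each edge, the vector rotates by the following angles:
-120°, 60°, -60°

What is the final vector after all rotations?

Total rotation: (-120°) + 60° + (-60°) = -120°. Final vector: (-0.7071, -0.7071)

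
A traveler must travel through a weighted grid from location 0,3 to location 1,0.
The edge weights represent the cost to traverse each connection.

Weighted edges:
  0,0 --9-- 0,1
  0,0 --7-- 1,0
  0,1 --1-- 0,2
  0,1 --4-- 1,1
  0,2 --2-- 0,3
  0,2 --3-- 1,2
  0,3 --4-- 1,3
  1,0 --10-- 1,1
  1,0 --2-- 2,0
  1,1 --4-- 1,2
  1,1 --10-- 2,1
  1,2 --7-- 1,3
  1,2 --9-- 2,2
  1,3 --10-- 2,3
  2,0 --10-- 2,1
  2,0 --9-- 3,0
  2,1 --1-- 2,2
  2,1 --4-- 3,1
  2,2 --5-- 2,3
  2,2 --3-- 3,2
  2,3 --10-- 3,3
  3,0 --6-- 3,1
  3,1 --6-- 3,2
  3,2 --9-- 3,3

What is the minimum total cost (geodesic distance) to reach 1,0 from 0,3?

Shortest path: 0,3 → 0,2 → 0,1 → 1,1 → 1,0, total weight = 17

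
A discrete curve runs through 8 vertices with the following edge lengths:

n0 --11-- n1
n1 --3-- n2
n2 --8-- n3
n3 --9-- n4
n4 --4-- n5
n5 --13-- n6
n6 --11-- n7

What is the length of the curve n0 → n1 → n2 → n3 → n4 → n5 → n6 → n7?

Arc length = 11 + 3 + 8 + 9 + 4 + 13 + 11 = 59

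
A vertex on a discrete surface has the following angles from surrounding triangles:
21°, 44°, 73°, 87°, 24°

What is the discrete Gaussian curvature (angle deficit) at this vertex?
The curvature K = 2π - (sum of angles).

Sum of angles = 249°. K = 360° - 249° = 111° = 37π/60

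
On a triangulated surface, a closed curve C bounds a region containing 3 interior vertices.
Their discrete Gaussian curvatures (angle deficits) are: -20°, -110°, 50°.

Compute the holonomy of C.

Holonomy = total enclosed curvature = (-20°) + (-110°) + 50° = -80°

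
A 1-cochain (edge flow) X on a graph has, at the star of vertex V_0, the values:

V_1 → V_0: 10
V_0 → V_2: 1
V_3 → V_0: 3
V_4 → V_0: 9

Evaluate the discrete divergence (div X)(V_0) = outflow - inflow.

Divergence = sum of outgoing flows = (-10) + 1 + (-3) + (-9) = -21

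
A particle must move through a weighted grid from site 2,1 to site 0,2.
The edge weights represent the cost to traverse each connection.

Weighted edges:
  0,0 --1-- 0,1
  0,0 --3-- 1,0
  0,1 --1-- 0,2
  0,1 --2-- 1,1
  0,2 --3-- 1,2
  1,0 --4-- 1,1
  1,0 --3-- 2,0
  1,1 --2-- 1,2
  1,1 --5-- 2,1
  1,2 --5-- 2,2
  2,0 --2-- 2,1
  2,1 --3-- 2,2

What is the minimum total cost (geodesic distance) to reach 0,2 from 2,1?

Shortest path: 2,1 → 1,1 → 0,1 → 0,2, total weight = 8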